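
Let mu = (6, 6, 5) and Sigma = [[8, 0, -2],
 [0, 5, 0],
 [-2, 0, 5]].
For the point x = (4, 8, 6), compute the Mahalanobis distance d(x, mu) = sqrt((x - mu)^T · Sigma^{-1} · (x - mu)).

Step 1 — centre the observation: (x - mu) = (-2, 2, 1).

Step 2 — invert Sigma (cofactor / det for 3×3, or solve directly):
  Sigma^{-1} = [[0.1389, 0, 0.0556],
 [0, 0.2, 0],
 [0.0556, 0, 0.2222]].

Step 3 — form the quadratic (x - mu)^T · Sigma^{-1} · (x - mu):
  Sigma^{-1} · (x - mu) = (-0.2222, 0.4, 0.1111).
  (x - mu)^T · [Sigma^{-1} · (x - mu)] = (-2)·(-0.2222) + (2)·(0.4) + (1)·(0.1111) = 1.3556.

Step 4 — take square root: d = √(1.3556) ≈ 1.1643.

d(x, mu) = √(1.3556) ≈ 1.1643


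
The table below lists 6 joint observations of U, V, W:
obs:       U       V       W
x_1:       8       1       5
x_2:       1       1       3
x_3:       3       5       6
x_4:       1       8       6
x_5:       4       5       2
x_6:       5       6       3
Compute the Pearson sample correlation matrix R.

Step 1 — column means:
  mean(U) = (8 + 1 + 3 + 1 + 4 + 5) / 6 = 22/6 = 3.6667
  mean(V) = (1 + 1 + 5 + 8 + 5 + 6) / 6 = 26/6 = 4.3333
  mean(W) = (5 + 3 + 6 + 6 + 2 + 3) / 6 = 25/6 = 4.1667

Step 2 — sample variances and covariances s[i,j] = (1/(n-1)) · Σ_k (x_{k,i} - mean_i) · (x_{k,j} - mean_j), with n-1 = 5:
  s[U,U] = ((4.3333)·(4.3333) + (-2.6667)·(-2.6667) + (-0.6667)·(-0.6667) + (-2.6667)·(-2.6667) + (0.3333)·(0.3333) + (1.3333)·(1.3333)) / 5 = 35.3333/5 = 7.0667
  s[U,V] = ((4.3333)·(-3.3333) + (-2.6667)·(-3.3333) + (-0.6667)·(0.6667) + (-2.6667)·(3.6667) + (0.3333)·(0.6667) + (1.3333)·(1.6667)) / 5 = -13.3333/5 = -2.6667
  s[U,W] = ((4.3333)·(0.8333) + (-2.6667)·(-1.1667) + (-0.6667)·(1.8333) + (-2.6667)·(1.8333) + (0.3333)·(-2.1667) + (1.3333)·(-1.1667)) / 5 = -1.6667/5 = -0.3333
  s[V,V] = ((-3.3333)·(-3.3333) + (-3.3333)·(-3.3333) + (0.6667)·(0.6667) + (3.6667)·(3.6667) + (0.6667)·(0.6667) + (1.6667)·(1.6667)) / 5 = 39.3333/5 = 7.8667
  s[V,W] = ((-3.3333)·(0.8333) + (-3.3333)·(-1.1667) + (0.6667)·(1.8333) + (3.6667)·(1.8333) + (0.6667)·(-2.1667) + (1.6667)·(-1.1667)) / 5 = 5.6667/5 = 1.1333
  s[W,W] = ((0.8333)·(0.8333) + (-1.1667)·(-1.1667) + (1.8333)·(1.8333) + (1.8333)·(1.8333) + (-2.1667)·(-2.1667) + (-1.1667)·(-1.1667)) / 5 = 14.8333/5 = 2.9667
  Sample standard deviations s_i = √(s[i,i]):
  s(U) = √(7.0667) = 2.6583
  s(V) = √(7.8667) = 2.8048
  s(W) = √(2.9667) = 1.7224

Step 3 — r_{ij} = s_{ij} / (s_i · s_j):
  r[U,U] = 1 (diagonal).
  r[U,V] = -2.6667 / (2.6583 · 2.8048) = -2.6667 / 7.4559 = -0.3577
  r[U,W] = -0.3333 / (2.6583 · 1.7224) = -0.3333 / 4.5787 = -0.0728
  r[V,V] = 1 (diagonal).
  r[V,W] = 1.1333 / (2.8048 · 1.7224) = 1.1333 / 4.8309 = 0.2346
  r[W,W] = 1 (diagonal).

R is symmetric with unit diagonal. Assembling:

R = [[1, -0.3577, -0.0728],
 [-0.3577, 1, 0.2346],
 [-0.0728, 0.2346, 1]]


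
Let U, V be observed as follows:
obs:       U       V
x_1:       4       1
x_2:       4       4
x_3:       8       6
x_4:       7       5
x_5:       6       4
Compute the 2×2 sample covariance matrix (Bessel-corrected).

Step 1 — column means:
  mean(U) = (4 + 4 + 8 + 7 + 6) / 5 = 29/5 = 5.8
  mean(V) = (1 + 4 + 6 + 5 + 4) / 5 = 20/5 = 4

Step 2 — sample covariance S[i,j] = (1/(n-1)) · Σ_k (x_{k,i} - mean_i) · (x_{k,j} - mean_j), with n-1 = 4.
  S[U,U] = ((-1.8)·(-1.8) + (-1.8)·(-1.8) + (2.2)·(2.2) + (1.2)·(1.2) + (0.2)·(0.2)) / 4 = 12.8/4 = 3.2
  S[U,V] = ((-1.8)·(-3) + (-1.8)·(0) + (2.2)·(2) + (1.2)·(1) + (0.2)·(0)) / 4 = 11/4 = 2.75
  S[V,V] = ((-3)·(-3) + (0)·(0) + (2)·(2) + (1)·(1) + (0)·(0)) / 4 = 14/4 = 3.5

S is symmetric (S[j,i] = S[i,j]). Assembling:

S = [[3.2, 2.75],
 [2.75, 3.5]]


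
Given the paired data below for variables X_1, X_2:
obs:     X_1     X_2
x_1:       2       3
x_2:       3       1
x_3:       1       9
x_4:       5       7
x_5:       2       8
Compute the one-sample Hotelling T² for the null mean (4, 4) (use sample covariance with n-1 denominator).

Step 1 — sample mean vector:
  mean(X_1) = (2 + 3 + 1 + 5 + 2) / 5 = 13/5 = 2.6
  mean(X_2) = (3 + 1 + 9 + 7 + 8) / 5 = 28/5 = 5.6
  x̄ = (2.6, 5.6),  deviation x̄ - mu_0 = (2.6, 5.6) - (4, 4) = (-1.4, 1.6).

Step 2 — sample covariance matrix, S[i,j] = (1/(n-1)) · Σ_k (x_{k,i} - mean_i) · (x_{k,j} - mean_j), divisor n-1 = 4:
  S[X_1,X_1] = ((-0.6)·(-0.6) + (0.4)·(0.4) + (-1.6)·(-1.6) + (2.4)·(2.4) + (-0.6)·(-0.6)) / 4 = 9.2/4 = 2.3
  S[X_1,X_2] = ((-0.6)·(-2.6) + (0.4)·(-4.6) + (-1.6)·(3.4) + (2.4)·(1.4) + (-0.6)·(2.4)) / 4 = -3.8/4 = -0.95
  S[X_2,X_2] = ((-2.6)·(-2.6) + (-4.6)·(-4.6) + (3.4)·(3.4) + (1.4)·(1.4) + (2.4)·(2.4)) / 4 = 47.2/4 = 11.8
  S = [[2.3, -0.95],
 [-0.95, 11.8]].

Step 3 — invert S. det(S) = 2.3·11.8 - (-0.95)² = 26.2375.
  S^{-1} = (1/det) · [[d, -b], [-b, a]] = [[0.4497, 0.0362],
 [0.0362, 0.0877]].

Step 4 — quadratic form (x̄ - mu_0)^T · S^{-1} · (x̄ - mu_0):
  S^{-1} · (x̄ - mu_0) = (-0.5717, 0.0896),
  (x̄ - mu_0)^T · [...] = (-1.4)·(-0.5717) + (1.6)·(0.0896) = 0.9437.

Step 5 — scale by n: T² = 5 · 0.9437 = 4.7184.

T² ≈ 4.7184


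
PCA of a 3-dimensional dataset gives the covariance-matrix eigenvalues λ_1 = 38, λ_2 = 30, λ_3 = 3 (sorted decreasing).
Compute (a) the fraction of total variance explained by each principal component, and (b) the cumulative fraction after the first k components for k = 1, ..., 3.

Step 1 — total variance = trace(Sigma) = Σ λ_i = 38 + 30 + 3 = 71.

Step 2 — fraction explained by component i = λ_i / Σ λ:
  PC1: 38/71 = 0.5352
  PC2: 30/71 = 0.4225
  PC3: 3/71 = 0.0423

Step 3 — cumulative fraction after k components = (λ_1 + ... + λ_k) / Σ λ:
  k = 1: 38/71 = 0.5352
  k = 2: (38 + 30)/71 = 68/71 = 0.9577
  k = 3: (38 + 30 + 3)/71 = 71/71 = 1

Summary (fraction, with percent):

explained: PC1 0.5352 (53.52%), PC2 0.4225 (42.25%), PC3 0.0423 (4.23%);  cumulative: 0.5352, 0.9577, 1


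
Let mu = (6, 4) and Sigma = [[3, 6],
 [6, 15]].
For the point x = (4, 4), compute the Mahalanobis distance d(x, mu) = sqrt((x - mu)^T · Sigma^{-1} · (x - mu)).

Step 1 — centre the observation: (x - mu) = (-2, 0).

Step 2 — invert Sigma. det(Sigma) = 3·15 - (6)² = 9.
  Sigma^{-1} = (1/det) · [[d, -b], [-b, a]] = [[1.6667, -0.6667],
 [-0.6667, 0.3333]].

Step 3 — form the quadratic (x - mu)^T · Sigma^{-1} · (x - mu):
  Sigma^{-1} · (x - mu) = (-3.3333, 1.3333).
  (x - mu)^T · [Sigma^{-1} · (x - mu)] = (-2)·(-3.3333) + (0)·(1.3333) = 6.6667.

Step 4 — take square root: d = √(6.6667) ≈ 2.582.

d(x, mu) = √(6.6667) ≈ 2.582


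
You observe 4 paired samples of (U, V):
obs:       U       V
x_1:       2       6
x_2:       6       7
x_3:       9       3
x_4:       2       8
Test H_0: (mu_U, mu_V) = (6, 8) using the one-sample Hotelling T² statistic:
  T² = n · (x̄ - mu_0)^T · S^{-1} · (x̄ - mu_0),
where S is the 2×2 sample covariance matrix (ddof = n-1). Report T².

Step 1 — sample mean vector:
  mean(U) = (2 + 6 + 9 + 2) / 4 = 19/4 = 4.75
  mean(V) = (6 + 7 + 3 + 8) / 4 = 24/4 = 6
  x̄ = (4.75, 6),  deviation x̄ - mu_0 = (4.75, 6) - (6, 8) = (-1.25, -2).

Step 2 — sample covariance matrix, S[i,j] = (1/(n-1)) · Σ_k (x_{k,i} - mean_i) · (x_{k,j} - mean_j), divisor n-1 = 3:
  S[U,U] = ((-2.75)·(-2.75) + (1.25)·(1.25) + (4.25)·(4.25) + (-2.75)·(-2.75)) / 3 = 34.75/3 = 11.5833
  S[U,V] = ((-2.75)·(0) + (1.25)·(1) + (4.25)·(-3) + (-2.75)·(2)) / 3 = -17/3 = -5.6667
  S[V,V] = ((0)·(0) + (1)·(1) + (-3)·(-3) + (2)·(2)) / 3 = 14/3 = 4.6667
  S = [[11.5833, -5.6667],
 [-5.6667, 4.6667]].

Step 3 — invert S. det(S) = 11.5833·4.6667 - (-5.6667)² = 21.9444.
  S^{-1} = (1/det) · [[d, -b], [-b, a]] = [[0.2127, 0.2582],
 [0.2582, 0.5278]].

Step 4 — quadratic form (x̄ - mu_0)^T · S^{-1} · (x̄ - mu_0):
  S^{-1} · (x̄ - mu_0) = (-0.7823, -1.3785),
  (x̄ - mu_0)^T · [...] = (-1.25)·(-0.7823) + (-2)·(-1.3785) = 3.7348.

Step 5 — scale by n: T² = 4 · 3.7348 = 14.9392.

T² ≈ 14.9392


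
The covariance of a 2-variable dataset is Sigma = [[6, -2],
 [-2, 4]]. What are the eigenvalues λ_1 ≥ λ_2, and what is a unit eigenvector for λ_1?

Step 1 — characteristic polynomial of 2×2 Sigma:
  det(Sigma - λI) = λ² - trace · λ + det = 0.
  trace = 6 + 4 = 10, det = 6·4 - (-2)² = 20.
Step 2 — discriminant:
  Δ = trace² - 4·det = 100 - 80 = 20.
Step 3 — eigenvalues:
  λ = (trace ± √Δ)/2 = (10 ± 4.4721)/2,
  λ_1 = 7.2361,  λ_2 = 2.7639.

Step 4 — unit eigenvector for λ_1: solve (Sigma - λ_1 I)v = 0. First row:
  (6 - 7.2361)·v_x + (-2)·v_y = 0, i.e. (-1.2361)·v_x + (-2)·v_y = 0,
  so v ∝ (b, λ_1 - a) = (-2, 1.2361); multiply by -1 so the first entry is positive: u = (2, -1.2361).
  ||u|| = √((2)² + (-1.2361)²) = √(5.5279) ≈ 2.3511,
  v_1 = u/||u|| ≈ (0.8507, -0.5257) (||v_1|| = 1).

λ_1 = 7.2361,  λ_2 = 2.7639;  v_1 ≈ (0.8507, -0.5257)


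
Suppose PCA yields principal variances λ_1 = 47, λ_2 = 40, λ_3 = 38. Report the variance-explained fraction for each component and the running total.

Step 1 — total variance = trace(Sigma) = Σ λ_i = 47 + 40 + 38 = 125.

Step 2 — fraction explained by component i = λ_i / Σ λ:
  PC1: 47/125 = 0.376
  PC2: 40/125 = 0.32
  PC3: 38/125 = 0.304

Step 3 — cumulative fraction after k components = (λ_1 + ... + λ_k) / Σ λ:
  k = 1: 47/125 = 0.376
  k = 2: (47 + 40)/125 = 87/125 = 0.696
  k = 3: (47 + 40 + 38)/125 = 125/125 = 1

Summary (fraction, with percent):

explained: PC1 0.376 (37.6%), PC2 0.32 (32%), PC3 0.304 (30.4%);  cumulative: 0.376, 0.696, 1


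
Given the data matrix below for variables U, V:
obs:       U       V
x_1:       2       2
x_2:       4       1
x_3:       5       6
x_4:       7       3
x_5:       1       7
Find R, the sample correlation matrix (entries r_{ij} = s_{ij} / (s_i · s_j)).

Step 1 — column means:
  mean(U) = (2 + 4 + 5 + 7 + 1) / 5 = 19/5 = 3.8
  mean(V) = (2 + 1 + 6 + 3 + 7) / 5 = 19/5 = 3.8

Step 2 — sample variances and covariances s[i,j] = (1/(n-1)) · Σ_k (x_{k,i} - mean_i) · (x_{k,j} - mean_j), with n-1 = 4:
  s[U,U] = ((-1.8)·(-1.8) + (0.2)·(0.2) + (1.2)·(1.2) + (3.2)·(3.2) + (-2.8)·(-2.8)) / 4 = 22.8/4 = 5.7
  s[U,V] = ((-1.8)·(-1.8) + (0.2)·(-2.8) + (1.2)·(2.2) + (3.2)·(-0.8) + (-2.8)·(3.2)) / 4 = -6.2/4 = -1.55
  s[V,V] = ((-1.8)·(-1.8) + (-2.8)·(-2.8) + (2.2)·(2.2) + (-0.8)·(-0.8) + (3.2)·(3.2)) / 4 = 26.8/4 = 6.7
  Sample standard deviations s_i = √(s[i,i]):
  s(U) = √(5.7) = 2.3875
  s(V) = √(6.7) = 2.5884

Step 3 — r_{ij} = s_{ij} / (s_i · s_j):
  r[U,U] = 1 (diagonal).
  r[U,V] = -1.55 / (2.3875 · 2.5884) = -1.55 / 6.1798 = -0.2508
  r[V,V] = 1 (diagonal).

R is symmetric with unit diagonal. Assembling:

R = [[1, -0.2508],
 [-0.2508, 1]]


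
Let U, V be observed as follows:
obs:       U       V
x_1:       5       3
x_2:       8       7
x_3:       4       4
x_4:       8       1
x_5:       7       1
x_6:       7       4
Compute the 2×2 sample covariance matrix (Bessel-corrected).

Step 1 — column means:
  mean(U) = (5 + 8 + 4 + 8 + 7 + 7) / 6 = 39/6 = 6.5
  mean(V) = (3 + 7 + 4 + 1 + 1 + 4) / 6 = 20/6 = 3.3333

Step 2 — sample covariance S[i,j] = (1/(n-1)) · Σ_k (x_{k,i} - mean_i) · (x_{k,j} - mean_j), with n-1 = 5.
  S[U,U] = ((-1.5)·(-1.5) + (1.5)·(1.5) + (-2.5)·(-2.5) + (1.5)·(1.5) + (0.5)·(0.5) + (0.5)·(0.5)) / 5 = 13.5/5 = 2.7
  S[U,V] = ((-1.5)·(-0.3333) + (1.5)·(3.6667) + (-2.5)·(0.6667) + (1.5)·(-2.3333) + (0.5)·(-2.3333) + (0.5)·(0.6667)) / 5 = 0/5 = 0
  S[V,V] = ((-0.3333)·(-0.3333) + (3.6667)·(3.6667) + (0.6667)·(0.6667) + (-2.3333)·(-2.3333) + (-2.3333)·(-2.3333) + (0.6667)·(0.6667)) / 5 = 25.3333/5 = 5.0667

S is symmetric (S[j,i] = S[i,j]). Assembling:

S = [[2.7, 0],
 [0, 5.0667]]


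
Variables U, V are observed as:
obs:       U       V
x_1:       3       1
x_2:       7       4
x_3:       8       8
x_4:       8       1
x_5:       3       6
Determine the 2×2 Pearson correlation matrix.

Step 1 — column means:
  mean(U) = (3 + 7 + 8 + 8 + 3) / 5 = 29/5 = 5.8
  mean(V) = (1 + 4 + 8 + 1 + 6) / 5 = 20/5 = 4

Step 2 — sample variances and covariances s[i,j] = (1/(n-1)) · Σ_k (x_{k,i} - mean_i) · (x_{k,j} - mean_j), with n-1 = 4:
  s[U,U] = ((-2.8)·(-2.8) + (1.2)·(1.2) + (2.2)·(2.2) + (2.2)·(2.2) + (-2.8)·(-2.8)) / 4 = 26.8/4 = 6.7
  s[U,V] = ((-2.8)·(-3) + (1.2)·(0) + (2.2)·(4) + (2.2)·(-3) + (-2.8)·(2)) / 4 = 5/4 = 1.25
  s[V,V] = ((-3)·(-3) + (0)·(0) + (4)·(4) + (-3)·(-3) + (2)·(2)) / 4 = 38/4 = 9.5
  Sample standard deviations s_i = √(s[i,i]):
  s(U) = √(6.7) = 2.5884
  s(V) = √(9.5) = 3.0822

Step 3 — r_{ij} = s_{ij} / (s_i · s_j):
  r[U,U] = 1 (diagonal).
  r[U,V] = 1.25 / (2.5884 · 3.0822) = 1.25 / 7.9781 = 0.1567
  r[V,V] = 1 (diagonal).

R is symmetric with unit diagonal. Assembling:

R = [[1, 0.1567],
 [0.1567, 1]]


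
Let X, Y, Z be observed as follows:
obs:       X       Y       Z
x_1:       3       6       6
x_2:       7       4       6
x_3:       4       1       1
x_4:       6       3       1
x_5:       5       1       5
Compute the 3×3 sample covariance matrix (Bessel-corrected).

Step 1 — column means:
  mean(X) = (3 + 7 + 4 + 6 + 5) / 5 = 25/5 = 5
  mean(Y) = (6 + 4 + 1 + 3 + 1) / 5 = 15/5 = 3
  mean(Z) = (6 + 6 + 1 + 1 + 5) / 5 = 19/5 = 3.8

Step 2 — sample covariance S[i,j] = (1/(n-1)) · Σ_k (x_{k,i} - mean_i) · (x_{k,j} - mean_j), with n-1 = 4.
  S[X,X] = ((-2)·(-2) + (2)·(2) + (-1)·(-1) + (1)·(1) + (0)·(0)) / 4 = 10/4 = 2.5
  S[X,Y] = ((-2)·(3) + (2)·(1) + (-1)·(-2) + (1)·(0) + (0)·(-2)) / 4 = -2/4 = -0.5
  S[X,Z] = ((-2)·(2.2) + (2)·(2.2) + (-1)·(-2.8) + (1)·(-2.8) + (0)·(1.2)) / 4 = 0/4 = 0
  S[Y,Y] = ((3)·(3) + (1)·(1) + (-2)·(-2) + (0)·(0) + (-2)·(-2)) / 4 = 18/4 = 4.5
  S[Y,Z] = ((3)·(2.2) + (1)·(2.2) + (-2)·(-2.8) + (0)·(-2.8) + (-2)·(1.2)) / 4 = 12/4 = 3
  S[Z,Z] = ((2.2)·(2.2) + (2.2)·(2.2) + (-2.8)·(-2.8) + (-2.8)·(-2.8) + (1.2)·(1.2)) / 4 = 26.8/4 = 6.7

S is symmetric (S[j,i] = S[i,j]). Assembling:

S = [[2.5, -0.5, 0],
 [-0.5, 4.5, 3],
 [0, 3, 6.7]]


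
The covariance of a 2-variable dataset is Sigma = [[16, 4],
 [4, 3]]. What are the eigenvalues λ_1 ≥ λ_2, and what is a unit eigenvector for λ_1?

Step 1 — characteristic polynomial of 2×2 Sigma:
  det(Sigma - λI) = λ² - trace · λ + det = 0.
  trace = 16 + 3 = 19, det = 16·3 - (4)² = 32.
Step 2 — discriminant:
  Δ = trace² - 4·det = 361 - 128 = 233.
Step 3 — eigenvalues:
  λ = (trace ± √Δ)/2 = (19 ± 15.2643)/2,
  λ_1 = 17.1322,  λ_2 = 1.8678.

Step 4 — unit eigenvector for λ_1: solve (Sigma - λ_1 I)v = 0. First row:
  (16 - 17.1322)·v_x + (4)·v_y = 0, i.e. (-1.1322)·v_x + (4)·v_y = 0,
  so v ∝ (b, λ_1 - a) = (4, 1.1322) = u.
  ||u|| = √((4)² + (1.1322)²) = √(17.2818) ≈ 4.1571,
  v_1 = u/||u|| ≈ (0.9622, 0.2723) (||v_1|| = 1).

λ_1 = 17.1322,  λ_2 = 1.8678;  v_1 ≈ (0.9622, 0.2723)


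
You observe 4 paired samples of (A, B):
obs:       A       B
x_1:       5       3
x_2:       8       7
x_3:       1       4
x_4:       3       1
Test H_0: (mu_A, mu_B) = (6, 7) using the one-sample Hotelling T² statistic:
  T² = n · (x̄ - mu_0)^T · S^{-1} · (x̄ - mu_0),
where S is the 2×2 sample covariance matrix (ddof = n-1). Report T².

Step 1 — sample mean vector:
  mean(A) = (5 + 8 + 1 + 3) / 4 = 17/4 = 4.25
  mean(B) = (3 + 7 + 4 + 1) / 4 = 15/4 = 3.75
  x̄ = (4.25, 3.75),  deviation x̄ - mu_0 = (4.25, 3.75) - (6, 7) = (-1.75, -3.25).

Step 2 — sample covariance matrix, S[i,j] = (1/(n-1)) · Σ_k (x_{k,i} - mean_i) · (x_{k,j} - mean_j), divisor n-1 = 3:
  S[A,A] = ((0.75)·(0.75) + (3.75)·(3.75) + (-3.25)·(-3.25) + (-1.25)·(-1.25)) / 3 = 26.75/3 = 8.9167
  S[A,B] = ((0.75)·(-0.75) + (3.75)·(3.25) + (-3.25)·(0.25) + (-1.25)·(-2.75)) / 3 = 14.25/3 = 4.75
  S[B,B] = ((-0.75)·(-0.75) + (3.25)·(3.25) + (0.25)·(0.25) + (-2.75)·(-2.75)) / 3 = 18.75/3 = 6.25
  S = [[8.9167, 4.75],
 [4.75, 6.25]].

Step 3 — invert S. det(S) = 8.9167·6.25 - (4.75)² = 33.1667.
  S^{-1} = (1/det) · [[d, -b], [-b, a]] = [[0.1884, -0.1432],
 [-0.1432, 0.2688]].

Step 4 — quadratic form (x̄ - mu_0)^T · S^{-1} · (x̄ - mu_0):
  S^{-1} · (x̄ - mu_0) = (0.1357, -0.6231),
  (x̄ - mu_0)^T · [...] = (-1.75)·(0.1357) + (-3.25)·(-0.6231) = 1.7877.

Step 5 — scale by n: T² = 4 · 1.7877 = 7.1508.

T² ≈ 7.1508


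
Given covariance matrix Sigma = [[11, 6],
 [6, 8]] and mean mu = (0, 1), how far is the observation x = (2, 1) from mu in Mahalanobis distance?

Step 1 — centre the observation: (x - mu) = (2, 0).

Step 2 — invert Sigma. det(Sigma) = 11·8 - (6)² = 52.
  Sigma^{-1} = (1/det) · [[d, -b], [-b, a]] = [[0.1538, -0.1154],
 [-0.1154, 0.2115]].

Step 3 — form the quadratic (x - mu)^T · Sigma^{-1} · (x - mu):
  Sigma^{-1} · (x - mu) = (0.3077, -0.2308).
  (x - mu)^T · [Sigma^{-1} · (x - mu)] = (2)·(0.3077) + (0)·(-0.2308) = 0.6154.

Step 4 — take square root: d = √(0.6154) ≈ 0.7845.

d(x, mu) = √(0.6154) ≈ 0.7845


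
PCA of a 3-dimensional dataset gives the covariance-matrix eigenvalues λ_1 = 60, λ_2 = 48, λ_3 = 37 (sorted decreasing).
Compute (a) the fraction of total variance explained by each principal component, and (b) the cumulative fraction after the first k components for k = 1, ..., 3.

Step 1 — total variance = trace(Sigma) = Σ λ_i = 60 + 48 + 37 = 145.

Step 2 — fraction explained by component i = λ_i / Σ λ:
  PC1: 60/145 = 0.4138
  PC2: 48/145 = 0.331
  PC3: 37/145 = 0.2552

Step 3 — cumulative fraction after k components = (λ_1 + ... + λ_k) / Σ λ:
  k = 1: 60/145 = 0.4138
  k = 2: (60 + 48)/145 = 108/145 = 0.7448
  k = 3: (60 + 48 + 37)/145 = 145/145 = 1

Summary (fraction, with percent):

explained: PC1 0.4138 (41.38%), PC2 0.331 (33.1%), PC3 0.2552 (25.52%);  cumulative: 0.4138, 0.7448, 1


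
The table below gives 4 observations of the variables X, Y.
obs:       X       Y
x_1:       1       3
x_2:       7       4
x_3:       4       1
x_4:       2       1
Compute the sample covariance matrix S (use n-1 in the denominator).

Step 1 — column means:
  mean(X) = (1 + 7 + 4 + 2) / 4 = 14/4 = 3.5
  mean(Y) = (3 + 4 + 1 + 1) / 4 = 9/4 = 2.25

Step 2 — sample covariance S[i,j] = (1/(n-1)) · Σ_k (x_{k,i} - mean_i) · (x_{k,j} - mean_j), with n-1 = 3.
  S[X,X] = ((-2.5)·(-2.5) + (3.5)·(3.5) + (0.5)·(0.5) + (-1.5)·(-1.5)) / 3 = 21/3 = 7
  S[X,Y] = ((-2.5)·(0.75) + (3.5)·(1.75) + (0.5)·(-1.25) + (-1.5)·(-1.25)) / 3 = 5.5/3 = 1.8333
  S[Y,Y] = ((0.75)·(0.75) + (1.75)·(1.75) + (-1.25)·(-1.25) + (-1.25)·(-1.25)) / 3 = 6.75/3 = 2.25

S is symmetric (S[j,i] = S[i,j]). Assembling:

S = [[7, 1.8333],
 [1.8333, 2.25]]


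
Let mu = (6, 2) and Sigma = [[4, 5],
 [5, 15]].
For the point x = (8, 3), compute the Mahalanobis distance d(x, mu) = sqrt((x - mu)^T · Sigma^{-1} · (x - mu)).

Step 1 — centre the observation: (x - mu) = (2, 1).

Step 2 — invert Sigma. det(Sigma) = 4·15 - (5)² = 35.
  Sigma^{-1} = (1/det) · [[d, -b], [-b, a]] = [[0.4286, -0.1429],
 [-0.1429, 0.1143]].

Step 3 — form the quadratic (x - mu)^T · Sigma^{-1} · (x - mu):
  Sigma^{-1} · (x - mu) = (0.7143, -0.1714).
  (x - mu)^T · [Sigma^{-1} · (x - mu)] = (2)·(0.7143) + (1)·(-0.1714) = 1.2571.

Step 4 — take square root: d = √(1.2571) ≈ 1.1212.

d(x, mu) = √(1.2571) ≈ 1.1212


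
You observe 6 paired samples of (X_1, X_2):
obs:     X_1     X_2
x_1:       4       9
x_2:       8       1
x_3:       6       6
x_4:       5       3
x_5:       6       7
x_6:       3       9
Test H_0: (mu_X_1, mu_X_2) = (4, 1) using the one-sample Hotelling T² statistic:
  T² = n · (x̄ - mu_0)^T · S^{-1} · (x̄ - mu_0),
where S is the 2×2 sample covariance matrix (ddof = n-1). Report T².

Step 1 — sample mean vector:
  mean(X_1) = (4 + 8 + 6 + 5 + 6 + 3) / 6 = 32/6 = 5.3333
  mean(X_2) = (9 + 1 + 6 + 3 + 7 + 9) / 6 = 35/6 = 5.8333
  x̄ = (5.3333, 5.8333),  deviation x̄ - mu_0 = (5.3333, 5.8333) - (4, 1) = (1.3333, 4.8333).

Step 2 — sample covariance matrix, S[i,j] = (1/(n-1)) · Σ_k (x_{k,i} - mean_i) · (x_{k,j} - mean_j), divisor n-1 = 5:
  S[X_1,X_1] = ((-1.3333)·(-1.3333) + (2.6667)·(2.6667) + (0.6667)·(0.6667) + (-0.3333)·(-0.3333) + (0.6667)·(0.6667) + (-2.3333)·(-2.3333)) / 5 = 15.3333/5 = 3.0667
  S[X_1,X_2] = ((-1.3333)·(3.1667) + (2.6667)·(-4.8333) + (0.6667)·(0.1667) + (-0.3333)·(-2.8333) + (0.6667)·(1.1667) + (-2.3333)·(3.1667)) / 5 = -22.6667/5 = -4.5333
  S[X_2,X_2] = ((3.1667)·(3.1667) + (-4.8333)·(-4.8333) + (0.1667)·(0.1667) + (-2.8333)·(-2.8333) + (1.1667)·(1.1667) + (3.1667)·(3.1667)) / 5 = 52.8333/5 = 10.5667
  S = [[3.0667, -4.5333],
 [-4.5333, 10.5667]].

Step 3 — invert S. det(S) = 3.0667·10.5667 - (-4.5333)² = 11.8533.
  S^{-1} = (1/det) · [[d, -b], [-b, a]] = [[0.8915, 0.3825],
 [0.3825, 0.2587]].

Step 4 — quadratic form (x̄ - mu_0)^T · S^{-1} · (x̄ - mu_0):
  S^{-1} · (x̄ - mu_0) = (3.0371, 1.7604),
  (x̄ - mu_0)^T · [...] = (1.3333)·(3.0371) + (4.8333)·(1.7604) = 12.5581.

Step 5 — scale by n: T² = 6 · 12.5581 = 75.3487.

T² ≈ 75.3487


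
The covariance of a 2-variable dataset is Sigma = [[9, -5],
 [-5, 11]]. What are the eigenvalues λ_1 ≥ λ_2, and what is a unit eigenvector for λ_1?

Step 1 — characteristic polynomial of 2×2 Sigma:
  det(Sigma - λI) = λ² - trace · λ + det = 0.
  trace = 9 + 11 = 20, det = 9·11 - (-5)² = 74.
Step 2 — discriminant:
  Δ = trace² - 4·det = 400 - 296 = 104.
Step 3 — eigenvalues:
  λ = (trace ± √Δ)/2 = (20 ± 10.198)/2,
  λ_1 = 15.099,  λ_2 = 4.901.

Step 4 — unit eigenvector for λ_1: solve (Sigma - λ_1 I)v = 0. First row:
  (9 - 15.099)·v_x + (-5)·v_y = 0, i.e. (-6.099)·v_x + (-5)·v_y = 0,
  so v ∝ (b, λ_1 - a) = (-5, 6.099); multiply by -1 so the first entry is positive: u = (5, -6.099).
  ||u|| = √((5)² + (-6.099)²) = √(62.198) ≈ 7.8866,
  v_1 = u/||u|| ≈ (0.634, -0.7733) (||v_1|| = 1).

λ_1 = 15.099,  λ_2 = 4.901;  v_1 ≈ (0.634, -0.7733)


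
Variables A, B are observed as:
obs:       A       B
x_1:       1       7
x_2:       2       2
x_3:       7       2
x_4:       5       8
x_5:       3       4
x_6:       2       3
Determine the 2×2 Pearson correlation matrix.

Step 1 — column means:
  mean(A) = (1 + 2 + 7 + 5 + 3 + 2) / 6 = 20/6 = 3.3333
  mean(B) = (7 + 2 + 2 + 8 + 4 + 3) / 6 = 26/6 = 4.3333

Step 2 — sample variances and covariances s[i,j] = (1/(n-1)) · Σ_k (x_{k,i} - mean_i) · (x_{k,j} - mean_j), with n-1 = 5:
  s[A,A] = ((-2.3333)·(-2.3333) + (-1.3333)·(-1.3333) + (3.6667)·(3.6667) + (1.6667)·(1.6667) + (-0.3333)·(-0.3333) + (-1.3333)·(-1.3333)) / 5 = 25.3333/5 = 5.0667
  s[A,B] = ((-2.3333)·(2.6667) + (-1.3333)·(-2.3333) + (3.6667)·(-2.3333) + (1.6667)·(3.6667) + (-0.3333)·(-0.3333) + (-1.3333)·(-1.3333)) / 5 = -3.6667/5 = -0.7333
  s[B,B] = ((2.6667)·(2.6667) + (-2.3333)·(-2.3333) + (-2.3333)·(-2.3333) + (3.6667)·(3.6667) + (-0.3333)·(-0.3333) + (-1.3333)·(-1.3333)) / 5 = 33.3333/5 = 6.6667
  Sample standard deviations s_i = √(s[i,i]):
  s(A) = √(5.0667) = 2.2509
  s(B) = √(6.6667) = 2.582

Step 3 — r_{ij} = s_{ij} / (s_i · s_j):
  r[A,A] = 1 (diagonal).
  r[A,B] = -0.7333 / (2.2509 · 2.582) = -0.7333 / 5.8119 = -0.1262
  r[B,B] = 1 (diagonal).

R is symmetric with unit diagonal. Assembling:

R = [[1, -0.1262],
 [-0.1262, 1]]


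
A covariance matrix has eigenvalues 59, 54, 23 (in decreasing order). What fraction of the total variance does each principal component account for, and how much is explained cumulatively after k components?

Step 1 — total variance = trace(Sigma) = Σ λ_i = 59 + 54 + 23 = 136.

Step 2 — fraction explained by component i = λ_i / Σ λ:
  PC1: 59/136 = 0.4338
  PC2: 54/136 = 0.3971
  PC3: 23/136 = 0.1691

Step 3 — cumulative fraction after k components = (λ_1 + ... + λ_k) / Σ λ:
  k = 1: 59/136 = 0.4338
  k = 2: (59 + 54)/136 = 113/136 = 0.8309
  k = 3: (59 + 54 + 23)/136 = 136/136 = 1

Summary (fraction, with percent):

explained: PC1 0.4338 (43.38%), PC2 0.3971 (39.71%), PC3 0.1691 (16.91%);  cumulative: 0.4338, 0.8309, 1


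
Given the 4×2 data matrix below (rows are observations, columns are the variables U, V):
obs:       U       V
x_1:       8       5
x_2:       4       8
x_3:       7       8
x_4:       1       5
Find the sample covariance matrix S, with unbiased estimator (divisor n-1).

Step 1 — column means:
  mean(U) = (8 + 4 + 7 + 1) / 4 = 20/4 = 5
  mean(V) = (5 + 8 + 8 + 5) / 4 = 26/4 = 6.5

Step 2 — sample covariance S[i,j] = (1/(n-1)) · Σ_k (x_{k,i} - mean_i) · (x_{k,j} - mean_j), with n-1 = 3.
  S[U,U] = ((3)·(3) + (-1)·(-1) + (2)·(2) + (-4)·(-4)) / 3 = 30/3 = 10
  S[U,V] = ((3)·(-1.5) + (-1)·(1.5) + (2)·(1.5) + (-4)·(-1.5)) / 3 = 3/3 = 1
  S[V,V] = ((-1.5)·(-1.5) + (1.5)·(1.5) + (1.5)·(1.5) + (-1.5)·(-1.5)) / 3 = 9/3 = 3

S is symmetric (S[j,i] = S[i,j]). Assembling:

S = [[10, 1],
 [1, 3]]


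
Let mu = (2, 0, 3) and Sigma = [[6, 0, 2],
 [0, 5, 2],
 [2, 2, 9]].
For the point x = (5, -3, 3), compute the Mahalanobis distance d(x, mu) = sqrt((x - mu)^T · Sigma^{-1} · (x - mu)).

Step 1 — centre the observation: (x - mu) = (3, -3, 0).

Step 2 — invert Sigma (cofactor / det for 3×3, or solve directly):
  Sigma^{-1} = [[0.1814, 0.0177, -0.0442],
 [0.0177, 0.2212, -0.0531],
 [-0.0442, -0.0531, 0.1327]].

Step 3 — form the quadratic (x - mu)^T · Sigma^{-1} · (x - mu):
  Sigma^{-1} · (x - mu) = (0.4912, -0.6106, 0.0265).
  (x - mu)^T · [Sigma^{-1} · (x - mu)] = (3)·(0.4912) + (-3)·(-0.6106) + (0)·(0.0265) = 3.3053.

Step 4 — take square root: d = √(3.3053) ≈ 1.8181.

d(x, mu) = √(3.3053) ≈ 1.8181


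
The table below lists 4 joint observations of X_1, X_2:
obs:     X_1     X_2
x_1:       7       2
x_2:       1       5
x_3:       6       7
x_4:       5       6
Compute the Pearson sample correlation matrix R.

Step 1 — column means:
  mean(X_1) = (7 + 1 + 6 + 5) / 4 = 19/4 = 4.75
  mean(X_2) = (2 + 5 + 7 + 6) / 4 = 20/4 = 5

Step 2 — sample variances and covariances s[i,j] = (1/(n-1)) · Σ_k (x_{k,i} - mean_i) · (x_{k,j} - mean_j), with n-1 = 3:
  s[X_1,X_1] = ((2.25)·(2.25) + (-3.75)·(-3.75) + (1.25)·(1.25) + (0.25)·(0.25)) / 3 = 20.75/3 = 6.9167
  s[X_1,X_2] = ((2.25)·(-3) + (-3.75)·(0) + (1.25)·(2) + (0.25)·(1)) / 3 = -4/3 = -1.3333
  s[X_2,X_2] = ((-3)·(-3) + (0)·(0) + (2)·(2) + (1)·(1)) / 3 = 14/3 = 4.6667
  Sample standard deviations s_i = √(s[i,i]):
  s(X_1) = √(6.9167) = 2.63
  s(X_2) = √(4.6667) = 2.1602

Step 3 — r_{ij} = s_{ij} / (s_i · s_j):
  r[X_1,X_1] = 1 (diagonal).
  r[X_1,X_2] = -1.3333 / (2.63 · 2.1602) = -1.3333 / 5.6814 = -0.2347
  r[X_2,X_2] = 1 (diagonal).

R is symmetric with unit diagonal. Assembling:

R = [[1, -0.2347],
 [-0.2347, 1]]


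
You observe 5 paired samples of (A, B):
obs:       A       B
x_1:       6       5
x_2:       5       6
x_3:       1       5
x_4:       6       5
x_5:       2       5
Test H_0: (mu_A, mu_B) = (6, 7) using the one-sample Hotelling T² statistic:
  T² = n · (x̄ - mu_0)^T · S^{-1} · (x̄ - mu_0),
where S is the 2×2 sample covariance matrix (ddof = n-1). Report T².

Step 1 — sample mean vector:
  mean(A) = (6 + 5 + 1 + 6 + 2) / 5 = 20/5 = 4
  mean(B) = (5 + 6 + 5 + 5 + 5) / 5 = 26/5 = 5.2
  x̄ = (4, 5.2),  deviation x̄ - mu_0 = (4, 5.2) - (6, 7) = (-2, -1.8).

Step 2 — sample covariance matrix, S[i,j] = (1/(n-1)) · Σ_k (x_{k,i} - mean_i) · (x_{k,j} - mean_j), divisor n-1 = 4:
  S[A,A] = ((2)·(2) + (1)·(1) + (-3)·(-3) + (2)·(2) + (-2)·(-2)) / 4 = 22/4 = 5.5
  S[A,B] = ((2)·(-0.2) + (1)·(0.8) + (-3)·(-0.2) + (2)·(-0.2) + (-2)·(-0.2)) / 4 = 1/4 = 0.25
  S[B,B] = ((-0.2)·(-0.2) + (0.8)·(0.8) + (-0.2)·(-0.2) + (-0.2)·(-0.2) + (-0.2)·(-0.2)) / 4 = 0.8/4 = 0.2
  S = [[5.5, 0.25],
 [0.25, 0.2]].

Step 3 — invert S. det(S) = 5.5·0.2 - (0.25)² = 1.0375.
  S^{-1} = (1/det) · [[d, -b], [-b, a]] = [[0.1928, -0.241],
 [-0.241, 5.3012]].

Step 4 — quadratic form (x̄ - mu_0)^T · S^{-1} · (x̄ - mu_0):
  S^{-1} · (x̄ - mu_0) = (0.0482, -9.0602),
  (x̄ - mu_0)^T · [...] = (-2)·(0.0482) + (-1.8)·(-9.0602) = 16.212.

Step 5 — scale by n: T² = 5 · 16.212 = 81.0602.

T² ≈ 81.0602


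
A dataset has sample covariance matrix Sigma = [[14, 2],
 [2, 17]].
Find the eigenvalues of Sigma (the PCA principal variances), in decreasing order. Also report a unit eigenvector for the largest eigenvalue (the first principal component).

Step 1 — characteristic polynomial of 2×2 Sigma:
  det(Sigma - λI) = λ² - trace · λ + det = 0.
  trace = 14 + 17 = 31, det = 14·17 - (2)² = 234.
Step 2 — discriminant:
  Δ = trace² - 4·det = 961 - 936 = 25.
Step 3 — eigenvalues:
  λ = (trace ± √Δ)/2 = (31 ± 5)/2,
  λ_1 = 18,  λ_2 = 13.

Step 4 — unit eigenvector for λ_1: solve (Sigma - λ_1 I)v = 0. First row:
  (14 - 18)·v_x + (2)·v_y = 0, i.e. (-4)·v_x + (2)·v_y = 0,
  so v ∝ (b, λ_1 - a) = (2, 4) = u.
  ||u|| = √((2)² + (4)²) = √(20) ≈ 4.4721,
  v_1 = u/||u|| ≈ (0.4472, 0.8944) (||v_1|| = 1).

λ_1 = 18,  λ_2 = 13;  v_1 ≈ (0.4472, 0.8944)


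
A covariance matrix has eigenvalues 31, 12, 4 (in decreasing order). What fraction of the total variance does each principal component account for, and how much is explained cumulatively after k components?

Step 1 — total variance = trace(Sigma) = Σ λ_i = 31 + 12 + 4 = 47.

Step 2 — fraction explained by component i = λ_i / Σ λ:
  PC1: 31/47 = 0.6596
  PC2: 12/47 = 0.2553
  PC3: 4/47 = 0.0851

Step 3 — cumulative fraction after k components = (λ_1 + ... + λ_k) / Σ λ:
  k = 1: 31/47 = 0.6596
  k = 2: (31 + 12)/47 = 43/47 = 0.9149
  k = 3: (31 + 12 + 4)/47 = 47/47 = 1

Summary (fraction, with percent):

explained: PC1 0.6596 (65.96%), PC2 0.2553 (25.53%), PC3 0.0851 (8.51%);  cumulative: 0.6596, 0.9149, 1


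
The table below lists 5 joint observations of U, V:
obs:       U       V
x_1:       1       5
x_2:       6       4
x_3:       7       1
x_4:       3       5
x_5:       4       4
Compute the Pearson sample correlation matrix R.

Step 1 — column means:
  mean(U) = (1 + 6 + 7 + 3 + 4) / 5 = 21/5 = 4.2
  mean(V) = (5 + 4 + 1 + 5 + 4) / 5 = 19/5 = 3.8

Step 2 — sample variances and covariances s[i,j] = (1/(n-1)) · Σ_k (x_{k,i} - mean_i) · (x_{k,j} - mean_j), with n-1 = 4:
  s[U,U] = ((-3.2)·(-3.2) + (1.8)·(1.8) + (2.8)·(2.8) + (-1.2)·(-1.2) + (-0.2)·(-0.2)) / 4 = 22.8/4 = 5.7
  s[U,V] = ((-3.2)·(1.2) + (1.8)·(0.2) + (2.8)·(-2.8) + (-1.2)·(1.2) + (-0.2)·(0.2)) / 4 = -12.8/4 = -3.2
  s[V,V] = ((1.2)·(1.2) + (0.2)·(0.2) + (-2.8)·(-2.8) + (1.2)·(1.2) + (0.2)·(0.2)) / 4 = 10.8/4 = 2.7
  Sample standard deviations s_i = √(s[i,i]):
  s(U) = √(5.7) = 2.3875
  s(V) = √(2.7) = 1.6432

Step 3 — r_{ij} = s_{ij} / (s_i · s_j):
  r[U,U] = 1 (diagonal).
  r[U,V] = -3.2 / (2.3875 · 1.6432) = -3.2 / 3.923 = -0.8157
  r[V,V] = 1 (diagonal).

R is symmetric with unit diagonal. Assembling:

R = [[1, -0.8157],
 [-0.8157, 1]]


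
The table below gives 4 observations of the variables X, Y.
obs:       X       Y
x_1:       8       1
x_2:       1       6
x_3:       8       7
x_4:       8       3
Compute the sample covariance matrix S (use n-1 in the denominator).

Step 1 — column means:
  mean(X) = (8 + 1 + 8 + 8) / 4 = 25/4 = 6.25
  mean(Y) = (1 + 6 + 7 + 3) / 4 = 17/4 = 4.25

Step 2 — sample covariance S[i,j] = (1/(n-1)) · Σ_k (x_{k,i} - mean_i) · (x_{k,j} - mean_j), with n-1 = 3.
  S[X,X] = ((1.75)·(1.75) + (-5.25)·(-5.25) + (1.75)·(1.75) + (1.75)·(1.75)) / 3 = 36.75/3 = 12.25
  S[X,Y] = ((1.75)·(-3.25) + (-5.25)·(1.75) + (1.75)·(2.75) + (1.75)·(-1.25)) / 3 = -12.25/3 = -4.0833
  S[Y,Y] = ((-3.25)·(-3.25) + (1.75)·(1.75) + (2.75)·(2.75) + (-1.25)·(-1.25)) / 3 = 22.75/3 = 7.5833

S is symmetric (S[j,i] = S[i,j]). Assembling:

S = [[12.25, -4.0833],
 [-4.0833, 7.5833]]


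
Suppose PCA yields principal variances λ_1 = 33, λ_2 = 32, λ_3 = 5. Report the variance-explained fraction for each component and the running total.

Step 1 — total variance = trace(Sigma) = Σ λ_i = 33 + 32 + 5 = 70.

Step 2 — fraction explained by component i = λ_i / Σ λ:
  PC1: 33/70 = 0.4714
  PC2: 32/70 = 0.4571
  PC3: 5/70 = 0.0714

Step 3 — cumulative fraction after k components = (λ_1 + ... + λ_k) / Σ λ:
  k = 1: 33/70 = 0.4714
  k = 2: (33 + 32)/70 = 65/70 = 0.9286
  k = 3: (33 + 32 + 5)/70 = 70/70 = 1

Summary (fraction, with percent):

explained: PC1 0.4714 (47.14%), PC2 0.4571 (45.71%), PC3 0.0714 (7.14%);  cumulative: 0.4714, 0.9286, 1


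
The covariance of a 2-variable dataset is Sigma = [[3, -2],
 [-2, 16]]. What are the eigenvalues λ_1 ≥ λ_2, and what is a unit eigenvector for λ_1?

Step 1 — characteristic polynomial of 2×2 Sigma:
  det(Sigma - λI) = λ² - trace · λ + det = 0.
  trace = 3 + 16 = 19, det = 3·16 - (-2)² = 44.
Step 2 — discriminant:
  Δ = trace² - 4·det = 361 - 176 = 185.
Step 3 — eigenvalues:
  λ = (trace ± √Δ)/2 = (19 ± 13.6015)/2,
  λ_1 = 16.3007,  λ_2 = 2.6993.

Step 4 — unit eigenvector for λ_1: solve (Sigma - λ_1 I)v = 0. First row:
  (3 - 16.3007)·v_x + (-2)·v_y = 0, i.e. (-13.3007)·v_x + (-2)·v_y = 0,
  so v ∝ (b, λ_1 - a) = (-2, 13.3007); multiply by -1 so the first entry is positive: u = (2, -13.3007).
  ||u|| = √((2)² + (-13.3007)²) = √(180.9096) ≈ 13.4503,
  v_1 = u/||u|| ≈ (0.1487, -0.9889) (||v_1|| = 1).

λ_1 = 16.3007,  λ_2 = 2.6993;  v_1 ≈ (0.1487, -0.9889)


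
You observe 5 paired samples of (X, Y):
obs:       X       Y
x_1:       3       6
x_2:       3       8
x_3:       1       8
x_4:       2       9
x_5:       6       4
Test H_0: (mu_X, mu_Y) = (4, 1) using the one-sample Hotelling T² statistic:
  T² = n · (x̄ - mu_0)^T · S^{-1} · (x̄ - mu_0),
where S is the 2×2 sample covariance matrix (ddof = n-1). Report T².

Step 1 — sample mean vector:
  mean(X) = (3 + 3 + 1 + 2 + 6) / 5 = 15/5 = 3
  mean(Y) = (6 + 8 + 8 + 9 + 4) / 5 = 35/5 = 7
  x̄ = (3, 7),  deviation x̄ - mu_0 = (3, 7) - (4, 1) = (-1, 6).

Step 2 — sample covariance matrix, S[i,j] = (1/(n-1)) · Σ_k (x_{k,i} - mean_i) · (x_{k,j} - mean_j), divisor n-1 = 4:
  S[X,X] = ((0)·(0) + (0)·(0) + (-2)·(-2) + (-1)·(-1) + (3)·(3)) / 4 = 14/4 = 3.5
  S[X,Y] = ((0)·(-1) + (0)·(1) + (-2)·(1) + (-1)·(2) + (3)·(-3)) / 4 = -13/4 = -3.25
  S[Y,Y] = ((-1)·(-1) + (1)·(1) + (1)·(1) + (2)·(2) + (-3)·(-3)) / 4 = 16/4 = 4
  S = [[3.5, -3.25],
 [-3.25, 4]].

Step 3 — invert S. det(S) = 3.5·4 - (-3.25)² = 3.4375.
  S^{-1} = (1/det) · [[d, -b], [-b, a]] = [[1.1636, 0.9455],
 [0.9455, 1.0182]].

Step 4 — quadratic form (x̄ - mu_0)^T · S^{-1} · (x̄ - mu_0):
  S^{-1} · (x̄ - mu_0) = (4.5091, 5.1636),
  (x̄ - mu_0)^T · [...] = (-1)·(4.5091) + (6)·(5.1636) = 26.4727.

Step 5 — scale by n: T² = 5 · 26.4727 = 132.3636.

T² ≈ 132.3636


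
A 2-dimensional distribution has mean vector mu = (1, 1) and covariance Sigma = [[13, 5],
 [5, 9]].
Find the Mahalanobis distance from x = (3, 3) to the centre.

Step 1 — centre the observation: (x - mu) = (2, 2).

Step 2 — invert Sigma. det(Sigma) = 13·9 - (5)² = 92.
  Sigma^{-1} = (1/det) · [[d, -b], [-b, a]] = [[0.0978, -0.0543],
 [-0.0543, 0.1413]].

Step 3 — form the quadratic (x - mu)^T · Sigma^{-1} · (x - mu):
  Sigma^{-1} · (x - mu) = (0.087, 0.1739).
  (x - mu)^T · [Sigma^{-1} · (x - mu)] = (2)·(0.087) + (2)·(0.1739) = 0.5217.

Step 4 — take square root: d = √(0.5217) ≈ 0.7223.

d(x, mu) = √(0.5217) ≈ 0.7223


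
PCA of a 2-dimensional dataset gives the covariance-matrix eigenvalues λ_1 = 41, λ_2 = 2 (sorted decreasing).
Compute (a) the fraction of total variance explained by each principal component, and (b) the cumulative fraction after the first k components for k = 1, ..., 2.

Step 1 — total variance = trace(Sigma) = Σ λ_i = 41 + 2 = 43.

Step 2 — fraction explained by component i = λ_i / Σ λ:
  PC1: 41/43 = 0.9535
  PC2: 2/43 = 0.0465

Step 3 — cumulative fraction after k components = (λ_1 + ... + λ_k) / Σ λ:
  k = 1: 41/43 = 0.9535
  k = 2: (41 + 2)/43 = 43/43 = 1

Summary (fraction, with percent):

explained: PC1 0.9535 (95.35%), PC2 0.0465 (4.65%);  cumulative: 0.9535, 1


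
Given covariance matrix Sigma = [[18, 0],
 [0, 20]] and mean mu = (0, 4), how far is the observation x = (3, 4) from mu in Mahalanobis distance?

Step 1 — centre the observation: (x - mu) = (3, 0).

Step 2 — invert Sigma. det(Sigma) = 18·20 - (0)² = 360.
  Sigma^{-1} = (1/det) · [[d, -b], [-b, a]] = [[0.0556, 0],
 [0, 0.05]].

Step 3 — form the quadratic (x - mu)^T · Sigma^{-1} · (x - mu):
  Sigma^{-1} · (x - mu) = (0.1667, 0).
  (x - mu)^T · [Sigma^{-1} · (x - mu)] = (3)·(0.1667) + (0)·(0) = 0.5.

Step 4 — take square root: d = √(0.5) ≈ 0.7071.

d(x, mu) = √(0.5) ≈ 0.7071


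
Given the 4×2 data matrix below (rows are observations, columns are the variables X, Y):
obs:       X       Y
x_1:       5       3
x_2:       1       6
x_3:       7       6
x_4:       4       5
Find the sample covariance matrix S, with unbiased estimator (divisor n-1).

Step 1 — column means:
  mean(X) = (5 + 1 + 7 + 4) / 4 = 17/4 = 4.25
  mean(Y) = (3 + 6 + 6 + 5) / 4 = 20/4 = 5

Step 2 — sample covariance S[i,j] = (1/(n-1)) · Σ_k (x_{k,i} - mean_i) · (x_{k,j} - mean_j), with n-1 = 3.
  S[X,X] = ((0.75)·(0.75) + (-3.25)·(-3.25) + (2.75)·(2.75) + (-0.25)·(-0.25)) / 3 = 18.75/3 = 6.25
  S[X,Y] = ((0.75)·(-2) + (-3.25)·(1) + (2.75)·(1) + (-0.25)·(0)) / 3 = -2/3 = -0.6667
  S[Y,Y] = ((-2)·(-2) + (1)·(1) + (1)·(1) + (0)·(0)) / 3 = 6/3 = 2

S is symmetric (S[j,i] = S[i,j]). Assembling:

S = [[6.25, -0.6667],
 [-0.6667, 2]]


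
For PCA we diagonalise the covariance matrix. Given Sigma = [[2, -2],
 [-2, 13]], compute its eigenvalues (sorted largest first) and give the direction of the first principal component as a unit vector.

Step 1 — characteristic polynomial of 2×2 Sigma:
  det(Sigma - λI) = λ² - trace · λ + det = 0.
  trace = 2 + 13 = 15, det = 2·13 - (-2)² = 22.
Step 2 — discriminant:
  Δ = trace² - 4·det = 225 - 88 = 137.
Step 3 — eigenvalues:
  λ = (trace ± √Δ)/2 = (15 ± 11.7047)/2,
  λ_1 = 13.3523,  λ_2 = 1.6477.

Step 4 — unit eigenvector for λ_1: solve (Sigma - λ_1 I)v = 0. First row:
  (2 - 13.3523)·v_x + (-2)·v_y = 0, i.e. (-11.3523)·v_x + (-2)·v_y = 0,
  so v ∝ (b, λ_1 - a) = (-2, 11.3523); multiply by -1 so the first entry is positive: u = (2, -11.3523).
  ||u|| = √((2)² + (-11.3523)²) = √(132.8758) ≈ 11.5272,
  v_1 = u/||u|| ≈ (0.1735, -0.9848) (||v_1|| = 1).

λ_1 = 13.3523,  λ_2 = 1.6477;  v_1 ≈ (0.1735, -0.9848)


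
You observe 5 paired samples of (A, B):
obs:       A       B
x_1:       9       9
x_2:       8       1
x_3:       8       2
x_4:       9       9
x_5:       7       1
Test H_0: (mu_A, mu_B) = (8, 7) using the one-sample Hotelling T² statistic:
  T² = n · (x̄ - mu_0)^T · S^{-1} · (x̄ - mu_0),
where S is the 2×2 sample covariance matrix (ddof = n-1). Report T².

Step 1 — sample mean vector:
  mean(A) = (9 + 8 + 8 + 9 + 7) / 5 = 41/5 = 8.2
  mean(B) = (9 + 1 + 2 + 9 + 1) / 5 = 22/5 = 4.4
  x̄ = (8.2, 4.4),  deviation x̄ - mu_0 = (8.2, 4.4) - (8, 7) = (0.2, -2.6).

Step 2 — sample covariance matrix, S[i,j] = (1/(n-1)) · Σ_k (x_{k,i} - mean_i) · (x_{k,j} - mean_j), divisor n-1 = 4:
  S[A,A] = ((0.8)·(0.8) + (-0.2)·(-0.2) + (-0.2)·(-0.2) + (0.8)·(0.8) + (-1.2)·(-1.2)) / 4 = 2.8/4 = 0.7
  S[A,B] = ((0.8)·(4.6) + (-0.2)·(-3.4) + (-0.2)·(-2.4) + (0.8)·(4.6) + (-1.2)·(-3.4)) / 4 = 12.6/4 = 3.15
  S[B,B] = ((4.6)·(4.6) + (-3.4)·(-3.4) + (-2.4)·(-2.4) + (4.6)·(4.6) + (-3.4)·(-3.4)) / 4 = 71.2/4 = 17.8
  S = [[0.7, 3.15],
 [3.15, 17.8]].

Step 3 — invert S. det(S) = 0.7·17.8 - (3.15)² = 2.5375.
  S^{-1} = (1/det) · [[d, -b], [-b, a]] = [[7.0148, -1.2414],
 [-1.2414, 0.2759]].

Step 4 — quadratic form (x̄ - mu_0)^T · S^{-1} · (x̄ - mu_0):
  S^{-1} · (x̄ - mu_0) = (4.6305, -0.9655),
  (x̄ - mu_0)^T · [...] = (0.2)·(4.6305) + (-2.6)·(-0.9655) = 3.4365.

Step 5 — scale by n: T² = 5 · 3.4365 = 17.1823.

T² ≈ 17.1823


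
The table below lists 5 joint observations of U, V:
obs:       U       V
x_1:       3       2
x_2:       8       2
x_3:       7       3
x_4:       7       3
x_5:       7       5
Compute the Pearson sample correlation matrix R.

Step 1 — column means:
  mean(U) = (3 + 8 + 7 + 7 + 7) / 5 = 32/5 = 6.4
  mean(V) = (2 + 2 + 3 + 3 + 5) / 5 = 15/5 = 3

Step 2 — sample variances and covariances s[i,j] = (1/(n-1)) · Σ_k (x_{k,i} - mean_i) · (x_{k,j} - mean_j), with n-1 = 4:
  s[U,U] = ((-3.4)·(-3.4) + (1.6)·(1.6) + (0.6)·(0.6) + (0.6)·(0.6) + (0.6)·(0.6)) / 4 = 15.2/4 = 3.8
  s[U,V] = ((-3.4)·(-1) + (1.6)·(-1) + (0.6)·(0) + (0.6)·(0) + (0.6)·(2)) / 4 = 3/4 = 0.75
  s[V,V] = ((-1)·(-1) + (-1)·(-1) + (0)·(0) + (0)·(0) + (2)·(2)) / 4 = 6/4 = 1.5
  Sample standard deviations s_i = √(s[i,i]):
  s(U) = √(3.8) = 1.9494
  s(V) = √(1.5) = 1.2247

Step 3 — r_{ij} = s_{ij} / (s_i · s_j):
  r[U,U] = 1 (diagonal).
  r[U,V] = 0.75 / (1.9494 · 1.2247) = 0.75 / 2.3875 = 0.3141
  r[V,V] = 1 (diagonal).

R is symmetric with unit diagonal. Assembling:

R = [[1, 0.3141],
 [0.3141, 1]]
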